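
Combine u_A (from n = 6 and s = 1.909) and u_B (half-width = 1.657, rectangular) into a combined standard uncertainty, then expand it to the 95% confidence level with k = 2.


u_A = s / sqrt(n) = 1.909 / sqrt(6) = 0.77934599
u_B = half_width / sqrt(3) = 1.657 / sqrt(3) = 0.9566694
uc = sqrt(u_A^2 + u_B^2) = sqrt(0.77934599^2 + 0.9566694^2) = 1.2339354
U = k * uc = 2 * 1.2339354
U = 2.4679

2.4679


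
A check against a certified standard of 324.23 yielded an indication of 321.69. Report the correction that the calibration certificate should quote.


Correction = standard - reading
= 324.23 - 321.69
= 2.5400

2.5400


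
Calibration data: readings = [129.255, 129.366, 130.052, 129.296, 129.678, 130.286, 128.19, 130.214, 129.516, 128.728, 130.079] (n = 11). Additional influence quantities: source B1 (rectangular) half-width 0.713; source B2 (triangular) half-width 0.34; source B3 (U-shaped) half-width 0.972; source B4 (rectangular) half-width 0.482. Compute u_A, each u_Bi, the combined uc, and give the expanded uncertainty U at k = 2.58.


mean = (129.255 + 129.366 + 130.052 + 129.296 + 129.678 + 130.286 + 128.19 + 130.214 + 129.516 + 128.728 + 130.079) / 11 = 129.5145455
s = sqrt(sum((x - mean)^2)/(n-1)) = 0.6502946
u_A = s / sqrt(n) = 0.6502946 / sqrt(11) = 0.1960712
u_B1 = 0.713 / sqrt(3) = 0.41165074
u_B2 = 0.34 / sqrt(6) = 0.13880442
u_B3 = 0.972 / sqrt(2) = 0.68730779
u_B4 = 0.482 / sqrt(3) = 0.27828283
uc = sqrt(0.1960712^2 + 0.41165074^2 + 0.13880442^2 + 0.68730779^2 + 0.27828283^2) = 0.88147617
U = k * uc = 2.58 * 0.88147617
U = 2.2742

2.2742


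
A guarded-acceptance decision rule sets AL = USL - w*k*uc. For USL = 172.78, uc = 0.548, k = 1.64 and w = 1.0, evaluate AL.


U = k * uc = 1.64 * 0.548 = 0.89872
guard band g = w * U = 1.0 * 0.89872 = 0.89872
AL = USL - g = 172.78 - 0.89872
AL = 171.8813

171.8813


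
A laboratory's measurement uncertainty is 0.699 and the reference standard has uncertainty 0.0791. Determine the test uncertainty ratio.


TUR = u_lab / u_ref
= 0.699 / 0.0791
= 8.8369

8.8369


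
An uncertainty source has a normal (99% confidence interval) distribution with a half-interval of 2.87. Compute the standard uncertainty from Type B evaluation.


u_B = half_width / 2.576
u_B = 2.87 / 2.576
u_B = 1.1141

1.1141


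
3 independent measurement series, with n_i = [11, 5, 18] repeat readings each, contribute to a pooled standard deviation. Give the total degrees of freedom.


nu = sum_i (n_i - 1)
nu = ((11 - 1) + (5 - 1) + (18 - 1))
nu = 10 + 4 + 17
nu = 31

31


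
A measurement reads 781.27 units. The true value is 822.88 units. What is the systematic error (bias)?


Systematic error = measured - true
= 781.27 - 822.88
= -41.6100

-41.6100


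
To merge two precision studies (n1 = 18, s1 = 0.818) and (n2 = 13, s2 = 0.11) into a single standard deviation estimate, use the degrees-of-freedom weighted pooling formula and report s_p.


s_p = sqrt(((n1-1)*s1^2 + (n2-1)*s2^2) / (n1+n2-2))
numerator = (18-1)*0.818^2 + (13-1)*0.11^2 = 11.375108 + 0.1452 = 11.520308
denominator = 18 + 13 - 2 = 29
s_p^2 = 11.520308 / 29 = 0.397252
s_p = sqrt(0.397252) = 0.6303

0.6303


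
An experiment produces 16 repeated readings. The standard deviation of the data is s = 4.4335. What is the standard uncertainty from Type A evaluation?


u_A = s / sqrt(n)
u_A = 4.4335 / sqrt(16)
u_A = 4.4335 / 4
u_A = 1.1084

1.1084


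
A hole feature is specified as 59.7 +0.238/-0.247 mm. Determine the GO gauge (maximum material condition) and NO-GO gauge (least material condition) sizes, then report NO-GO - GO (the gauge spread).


GO = nominal - lower_tol (smallest hole = maximum material condition)
GO = 59.7 - 0.247 = 59.453
NO-GO = nominal + upper_tol (largest hole = least material condition)
NO-GO = 59.7 + 0.238 = 59.938
spread = NO-GO - GO = 59.938 - 59.453 = 0.4850

0.4850


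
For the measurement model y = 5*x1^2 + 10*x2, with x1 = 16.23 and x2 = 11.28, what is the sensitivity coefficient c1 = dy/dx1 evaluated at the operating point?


y = 5*x1^2 + 10*x2
dy/dx1 = 2*5*x1
Evaluate at x1 = 16.23: c1 = 10 * 16.23
c1 = 162.3000

162.3000


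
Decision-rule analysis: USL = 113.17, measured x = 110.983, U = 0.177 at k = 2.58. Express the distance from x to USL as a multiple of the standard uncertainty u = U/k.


u = U / k = 0.177 / 2.58 = 0.068604651
margin = |USL - x| = |113.17 - 110.983| = 2.187
z = margin / u = 2.187 / 0.068604651
z = 31.8783

31.8783


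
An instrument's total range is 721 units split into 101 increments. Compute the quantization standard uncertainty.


resolution = range / divisions
resolution = 721 / 101 = 7.1386139
u_res = resolution / (2*sqrt(3))
u_res = 7.1386139 / 3.4641016
u_res = 2.0607

2.0607


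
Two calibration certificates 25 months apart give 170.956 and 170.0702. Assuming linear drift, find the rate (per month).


rate = (v2 - v1) / months
= (170.0702 - 170.956) / 25
= -0.8858 / 25
= -0.0354

-0.0354


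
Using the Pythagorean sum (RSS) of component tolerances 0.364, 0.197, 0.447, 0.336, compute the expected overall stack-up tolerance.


RSS = sqrt(0.364^2 + 0.197^2 + 0.447^2 + 0.336^2)
= sqrt(0.48401)
= 0.6957

0.6957


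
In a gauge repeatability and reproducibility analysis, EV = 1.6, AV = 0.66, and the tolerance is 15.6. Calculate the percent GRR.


GRR = sqrt(EV^2 + AV^2) = sqrt(1.6^2 + 0.66^2) = 1.7307802
%GRR = GRR / tol * 100 = 1.7307802 / 15.6 * 100
%GRR = 11.0947

11.0947


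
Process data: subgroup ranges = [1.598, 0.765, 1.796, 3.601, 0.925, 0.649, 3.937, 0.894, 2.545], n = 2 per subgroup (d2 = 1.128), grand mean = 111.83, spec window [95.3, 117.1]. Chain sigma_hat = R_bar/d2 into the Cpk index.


R_bar = (1.598 + 0.765 + 1.796 + 3.601 + 0.925 + 0.649 + 3.937 + 0.894 + 2.545) / 9 = 1.8566667
sigma = R_bar / d2 = 1.8566667 / 1.128 = 1.6459811
Cp = (USL - LSL)/(6*sigma) = (117.1 - 95.3)/(6*1.6459811) = 2.2074
Cpu = (117.1 - 111.83)/(3*1.6459811) = 1.0672
Cpl = (111.83 - 95.3)/(3*1.6459811) = 3.3475
Cpk = min(Cpu, Cpl) = 1.0672

1.0672


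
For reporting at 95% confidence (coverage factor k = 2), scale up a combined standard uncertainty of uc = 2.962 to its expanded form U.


U = k * uc
U = 2 * 2.962
U = 5.9240

5.9240


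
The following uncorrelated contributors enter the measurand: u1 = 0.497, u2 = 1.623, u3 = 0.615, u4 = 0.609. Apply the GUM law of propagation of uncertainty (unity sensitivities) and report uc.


uc = sqrt(0.497^2 + 1.623^2 + 0.615^2 + 0.609^2)
uc = sqrt(3.630244)
uc = 1.9053

1.9053


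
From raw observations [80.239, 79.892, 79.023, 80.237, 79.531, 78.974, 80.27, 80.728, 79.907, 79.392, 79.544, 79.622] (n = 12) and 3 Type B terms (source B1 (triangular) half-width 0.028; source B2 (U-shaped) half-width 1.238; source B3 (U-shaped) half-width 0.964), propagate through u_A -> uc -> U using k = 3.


mean = (80.239 + 79.892 + 79.023 + 80.237 + 79.531 + 78.974 + 80.27 + 80.728 + 79.907 + 79.392 + 79.544 + 79.622) / 12 = 79.77991667
s = sqrt(sum((x - mean)^2)/(n-1)) = 0.53111349
u_A = s / sqrt(n) = 0.53111349 / sqrt(12) = 0.15331926
u_B1 = 0.028 / sqrt(6) = 0.011430952
u_B2 = 1.238 / sqrt(2) = 0.8753982
u_B3 = 0.964 / sqrt(2) = 0.68165094
uc = sqrt(0.15331926^2 + 0.011430952^2 + 0.8753982^2 + 0.68165094^2) = 1.1200926
U = k * uc = 3 * 1.1200926
U = 3.3603

3.3603


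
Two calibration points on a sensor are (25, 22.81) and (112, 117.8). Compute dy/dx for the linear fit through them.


slope = (y2 - y1) / (x2 - x1)
= (117.8 - 22.81) / (112 - 25)
= 94.9900 / 87
= 1.0918

1.0918


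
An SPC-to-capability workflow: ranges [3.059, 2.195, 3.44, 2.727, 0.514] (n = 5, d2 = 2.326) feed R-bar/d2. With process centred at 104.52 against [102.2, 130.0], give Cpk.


R_bar = (3.059 + 2.195 + 3.44 + 2.727 + 0.514) / 5 = 2.387
sigma = R_bar / d2 = 2.387 / 2.326 = 1.0262253
Cp = (USL - LSL)/(6*sigma) = (130.0 - 102.2)/(6*1.0262253) = 4.5149
Cpu = (130.0 - 104.52)/(3*1.0262253) = 8.2763
Cpl = (104.52 - 102.2)/(3*1.0262253) = 0.7536
Cpk = min(Cpu, Cpl) = 0.7536

0.7536


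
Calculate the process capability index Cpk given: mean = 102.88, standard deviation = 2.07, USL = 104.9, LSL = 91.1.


Cpu = (USL - mean) / (3*sigma) = (104.9 - 102.88) / (3*2.07) = 0.3253
Cpl = (mean - LSL) / (3*sigma) = (102.88 - 91.1) / (3*2.07) = 1.8969
Cpk = min(Cpu, Cpl) = 0.3253

0.3253


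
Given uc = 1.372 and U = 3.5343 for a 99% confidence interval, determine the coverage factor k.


k = U / uc
k = 3.5343 / 1.372
k = 2.576

2.576


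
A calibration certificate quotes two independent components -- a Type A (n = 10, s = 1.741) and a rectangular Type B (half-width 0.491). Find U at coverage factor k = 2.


u_A = s / sqrt(n) = 1.741 / sqrt(10) = 0.55055254
u_B = half_width / sqrt(3) = 0.491 / sqrt(3) = 0.28347898
uc = sqrt(u_A^2 + u_B^2) = sqrt(0.55055254^2 + 0.28347898^2) = 0.61924828
U = k * uc = 2 * 0.61924828
U = 1.2385

1.2385


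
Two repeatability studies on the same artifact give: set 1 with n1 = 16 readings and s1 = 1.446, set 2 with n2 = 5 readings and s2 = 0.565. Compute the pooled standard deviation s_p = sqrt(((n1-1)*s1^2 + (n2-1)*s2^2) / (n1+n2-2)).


s_p = sqrt(((n1-1)*s1^2 + (n2-1)*s2^2) / (n1+n2-2))
numerator = (16-1)*1.446^2 + (5-1)*0.565^2 = 31.36374 + 1.2769 = 32.64064
denominator = 16 + 5 - 2 = 19
s_p^2 = 32.64064 / 19 = 1.7179284
s_p = sqrt(1.7179284) = 1.3107

1.3107


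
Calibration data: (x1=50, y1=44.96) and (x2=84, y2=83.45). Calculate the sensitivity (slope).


slope = (y2 - y1) / (x2 - x1)
= (83.45 - 44.96) / (84 - 50)
= 38.4900 / 34
= 1.1321

1.1321


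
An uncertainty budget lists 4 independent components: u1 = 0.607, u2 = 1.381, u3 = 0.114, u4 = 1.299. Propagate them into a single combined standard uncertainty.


uc = sqrt(0.607^2 + 1.381^2 + 0.114^2 + 1.299^2)
uc = sqrt(3.976007)
uc = 1.9940

1.9940


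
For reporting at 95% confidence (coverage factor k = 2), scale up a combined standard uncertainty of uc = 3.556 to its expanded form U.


U = k * uc
U = 2 * 3.556
U = 7.1120

7.1120


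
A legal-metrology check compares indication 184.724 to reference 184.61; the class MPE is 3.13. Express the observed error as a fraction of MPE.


e = indication - reference = 184.724 - 184.61 = 0.1140
|e| = 0.1140
ratio = |e| / MPE = 0.1140 / 3.13
ratio = 0.0364

0.0364


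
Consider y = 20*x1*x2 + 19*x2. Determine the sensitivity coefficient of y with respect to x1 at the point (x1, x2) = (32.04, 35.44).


y = 20*x1*x2 + 19*x2
dy/dx1 = 20*x2
Evaluate at x2 = 35.44: c1 = 20 * 35.44
c1 = 708.8000

708.8000


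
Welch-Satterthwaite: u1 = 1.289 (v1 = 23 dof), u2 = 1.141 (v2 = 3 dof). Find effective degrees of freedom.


uc = sqrt(u1^2 + u2^2) = sqrt(1.289^2 + 1.141^2) = 1.7214535
v_eff = uc^4 / (u1^4/v1 + u2^4/v2)
= 1.7214535^4 / (1.289^4/23 + 1.141^4/3)
= 8.7817523 / 0.68499306
v_eff = 12.8202

12.8202


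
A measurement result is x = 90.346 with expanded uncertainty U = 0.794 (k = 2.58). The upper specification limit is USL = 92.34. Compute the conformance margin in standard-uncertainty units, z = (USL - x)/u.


u = U / k = 0.794 / 2.58 = 0.30775194
margin = |USL - x| = |92.34 - 90.346| = 1.994
z = margin / u = 1.994 / 0.30775194
z = 6.4792

6.4792


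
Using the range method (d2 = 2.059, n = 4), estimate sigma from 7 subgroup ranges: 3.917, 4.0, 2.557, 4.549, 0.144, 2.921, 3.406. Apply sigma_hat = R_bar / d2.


R_bar = (3.917 + 4.0 + 2.557 + 4.549 + 0.144 + 2.921 + 3.406) / 7
R_bar = 21.494 / 7 = 3.0705714
sigma_hat = R_bar / d2 = 3.0705714 / 2.059 = 1.4913

1.4913


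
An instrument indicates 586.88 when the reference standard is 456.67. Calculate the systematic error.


Systematic error = measured - true
= 586.88 - 456.67
= 130.2100

130.2100


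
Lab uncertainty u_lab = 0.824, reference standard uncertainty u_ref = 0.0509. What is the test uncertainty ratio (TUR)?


TUR = u_lab / u_ref
= 0.824 / 0.0509
= 16.1886

16.1886


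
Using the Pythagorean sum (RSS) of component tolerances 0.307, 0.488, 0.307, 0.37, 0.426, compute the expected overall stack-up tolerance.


RSS = sqrt(0.307^2 + 0.488^2 + 0.307^2 + 0.37^2 + 0.426^2)
= sqrt(0.745018)
= 0.8631

0.8631


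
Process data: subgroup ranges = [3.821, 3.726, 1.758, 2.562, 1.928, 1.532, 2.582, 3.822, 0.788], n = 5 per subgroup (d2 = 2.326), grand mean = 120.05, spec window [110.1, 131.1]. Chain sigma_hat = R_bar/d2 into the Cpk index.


R_bar = (3.821 + 3.726 + 1.758 + 2.562 + 1.928 + 1.532 + 2.582 + 3.822 + 0.788) / 9 = 2.5021111
sigma = R_bar / d2 = 2.5021111 / 2.326 = 1.0757141
Cp = (USL - LSL)/(6*sigma) = (131.1 - 110.1)/(6*1.0757141) = 3.2537
Cpu = (131.1 - 120.05)/(3*1.0757141) = 3.4241
Cpl = (120.05 - 110.1)/(3*1.0757141) = 3.0832
Cpk = min(Cpu, Cpl) = 3.0832

3.0832


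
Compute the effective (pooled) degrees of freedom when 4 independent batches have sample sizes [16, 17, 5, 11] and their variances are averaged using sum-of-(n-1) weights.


nu = sum_i (n_i - 1)
nu = ((16 - 1) + (17 - 1) + (5 - 1) + (11 - 1))
nu = 15 + 16 + 4 + 10
nu = 45

45


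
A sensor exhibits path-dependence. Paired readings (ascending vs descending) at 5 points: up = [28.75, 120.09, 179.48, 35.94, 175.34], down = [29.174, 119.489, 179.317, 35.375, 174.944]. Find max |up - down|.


|28.75 - 29.174| = 0.4240
|120.09 - 119.489| = 0.6010
|179.48 - 179.317| = 0.1630
|35.94 - 35.375| = 0.5650
|175.34 - 174.944| = 0.3960
hysteresis = max(diffs) = 0.6010

0.6010


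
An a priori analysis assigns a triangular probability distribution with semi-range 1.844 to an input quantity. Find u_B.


u_B = half_width / sqrt(6)
u_B = 1.844 / 2.4494897
u_B = 0.7528

0.7528


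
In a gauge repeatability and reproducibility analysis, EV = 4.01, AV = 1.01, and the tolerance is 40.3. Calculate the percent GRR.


GRR = sqrt(EV^2 + AV^2) = sqrt(4.01^2 + 1.01^2) = 4.1352388
%GRR = GRR / tol * 100 = 4.1352388 / 40.3 * 100
%GRR = 10.2611

10.2611


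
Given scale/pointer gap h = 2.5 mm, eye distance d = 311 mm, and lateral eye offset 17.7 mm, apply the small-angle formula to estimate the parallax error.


error = h * offset / d
= 2.5 * 17.7 / 311
= 0.1423

0.1423


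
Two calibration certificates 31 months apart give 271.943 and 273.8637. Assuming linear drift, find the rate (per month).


rate = (v2 - v1) / months
= (273.8637 - 271.943) / 31
= 1.9207 / 31
= 0.0620

0.0620


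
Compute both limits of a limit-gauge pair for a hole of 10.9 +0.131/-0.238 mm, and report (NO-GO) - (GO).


GO = nominal - lower_tol (smallest hole = maximum material condition)
GO = 10.9 - 0.238 = 10.662
NO-GO = nominal + upper_tol (largest hole = least material condition)
NO-GO = 10.9 + 0.131 = 11.031
spread = NO-GO - GO = 11.031 - 10.662 = 0.3690

0.3690


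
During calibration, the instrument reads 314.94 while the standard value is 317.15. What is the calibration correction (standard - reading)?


Correction = standard - reading
= 317.15 - 314.94
= 2.2100

2.2100


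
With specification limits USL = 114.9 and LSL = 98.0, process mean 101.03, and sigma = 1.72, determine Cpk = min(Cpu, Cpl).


Cpu = (USL - mean) / (3*sigma) = (114.9 - 101.03) / (3*1.72) = 2.6880
Cpl = (mean - LSL) / (3*sigma) = (101.03 - 98.0) / (3*1.72) = 0.5872
Cpk = min(Cpu, Cpl) = 0.5872

0.5872


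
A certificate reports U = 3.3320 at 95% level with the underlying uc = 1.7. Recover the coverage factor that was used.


k = U / uc
k = 3.3320 / 1.7
k = 1.96

1.96


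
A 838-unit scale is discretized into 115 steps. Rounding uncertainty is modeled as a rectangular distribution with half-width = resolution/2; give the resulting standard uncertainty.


resolution = range / divisions
resolution = 838 / 115 = 7.2869565
u_res = resolution / (2*sqrt(3))
u_res = 7.2869565 / 3.4641016
u_res = 2.1036

2.1036


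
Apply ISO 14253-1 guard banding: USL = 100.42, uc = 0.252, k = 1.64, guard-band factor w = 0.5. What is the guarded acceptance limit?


U = k * uc = 1.64 * 0.252 = 0.41328
guard band g = w * U = 0.5 * 0.41328 = 0.20664
AL = USL - g = 100.42 - 0.20664
AL = 100.2134

100.2134


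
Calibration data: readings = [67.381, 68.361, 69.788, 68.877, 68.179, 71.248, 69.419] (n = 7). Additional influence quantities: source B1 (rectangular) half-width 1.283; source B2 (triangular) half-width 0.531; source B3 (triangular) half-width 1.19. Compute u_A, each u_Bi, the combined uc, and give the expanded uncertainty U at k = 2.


mean = (67.381 + 68.361 + 69.788 + 68.877 + 68.179 + 71.248 + 69.419) / 7 = 69.03614286
s = sqrt(sum((x - mean)^2)/(n-1)) = 1.2622412
u_A = s / sqrt(n) = 1.2622412 / sqrt(7) = 0.47708233
u_B1 = 1.283 / sqrt(3) = 0.7407404
u_B2 = 0.531 / sqrt(6) = 0.21677984
u_B3 = 1.19 / sqrt(6) = 0.48581547
uc = sqrt(0.47708233^2 + 0.7407404^2 + 0.21677984^2 + 0.48581547^2) = 1.0292298
U = k * uc = 2 * 1.0292298
U = 2.0585

2.0585


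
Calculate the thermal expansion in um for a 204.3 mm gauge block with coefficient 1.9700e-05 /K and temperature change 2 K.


dL = L * alpha * dT
= 204.3 * 1.9700e-05 * 2
= 0.0080494 mm
dL_um = 0.0080494 * 1000 = 8.0494 um

8.0494


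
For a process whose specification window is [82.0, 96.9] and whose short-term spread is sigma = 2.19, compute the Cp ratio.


Cp = (USL - LSL) / (6 * sigma)
= (96.9 - 82.0) / (6 * 2.19)
= 14.9000 / 13.1400
= 1.1339

1.1339


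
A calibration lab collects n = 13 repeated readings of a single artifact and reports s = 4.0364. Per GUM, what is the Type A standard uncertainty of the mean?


u_A = s / sqrt(n)
u_A = 4.0364 / sqrt(13)
u_A = 4.0364 / 3.6055513
u_A = 1.1195

1.1195


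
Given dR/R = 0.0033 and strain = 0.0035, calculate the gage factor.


GF = (dR/R) / epsilon
= 0.0033 / 0.0035
= 0.9429

0.9429


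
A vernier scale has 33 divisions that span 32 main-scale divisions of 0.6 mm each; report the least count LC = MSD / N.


LC = MSD / n_div
= 0.6 / 33
= 0.0182

0.0182


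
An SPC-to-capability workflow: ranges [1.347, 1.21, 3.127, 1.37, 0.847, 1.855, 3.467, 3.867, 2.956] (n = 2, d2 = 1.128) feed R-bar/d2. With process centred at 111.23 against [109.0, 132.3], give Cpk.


R_bar = (1.347 + 1.21 + 3.127 + 1.37 + 0.847 + 1.855 + 3.467 + 3.867 + 2.956) / 9 = 2.2273333
sigma = R_bar / d2 = 2.2273333 / 1.128 = 1.9745863
Cp = (USL - LSL)/(6*sigma) = (132.3 - 109.0)/(6*1.9745863) = 1.9667
Cpu = (132.3 - 111.23)/(3*1.9745863) = 3.5569
Cpl = (111.23 - 109.0)/(3*1.9745863) = 0.3765
Cpk = min(Cpu, Cpl) = 0.3765

0.3765


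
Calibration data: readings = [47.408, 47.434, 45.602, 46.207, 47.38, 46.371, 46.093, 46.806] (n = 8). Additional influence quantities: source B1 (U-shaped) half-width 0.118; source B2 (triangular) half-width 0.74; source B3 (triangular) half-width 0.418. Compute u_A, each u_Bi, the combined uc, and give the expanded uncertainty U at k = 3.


mean = (47.408 + 47.434 + 45.602 + 46.207 + 47.38 + 46.371 + 46.093 + 46.806) / 8 = 46.662625
s = sqrt(sum((x - mean)^2)/(n-1)) = 0.69977791
u_A = s / sqrt(n) = 0.69977791 / sqrt(8) = 0.24740885
u_B1 = 0.118 / sqrt(2) = 0.0834386
u_B2 = 0.74 / sqrt(6) = 0.30210373
u_B3 = 0.418 / sqrt(6) = 0.17064779
uc = sqrt(0.24740885^2 + 0.0834386^2 + 0.30210373^2 + 0.17064779^2) = 0.4342355
U = k * uc = 3 * 0.4342355
U = 1.3027

1.3027


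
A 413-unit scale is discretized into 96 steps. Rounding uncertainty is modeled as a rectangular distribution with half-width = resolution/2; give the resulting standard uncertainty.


resolution = range / divisions
resolution = 413 / 96 = 4.3020833
u_res = resolution / (2*sqrt(3))
u_res = 4.3020833 / 3.4641016
u_res = 1.2419

1.2419


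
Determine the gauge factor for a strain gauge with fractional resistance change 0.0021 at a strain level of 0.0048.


GF = (dR/R) / epsilon
= 0.0021 / 0.0048
= 0.4375

0.4375


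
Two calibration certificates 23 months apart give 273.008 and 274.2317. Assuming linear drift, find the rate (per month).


rate = (v2 - v1) / months
= (274.2317 - 273.008) / 23
= 1.2237 / 23
= 0.0532

0.0532


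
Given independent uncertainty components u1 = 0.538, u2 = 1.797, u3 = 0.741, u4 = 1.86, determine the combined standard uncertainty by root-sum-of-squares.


uc = sqrt(0.538^2 + 1.797^2 + 0.741^2 + 1.86^2)
uc = sqrt(7.527334)
uc = 2.7436

2.7436


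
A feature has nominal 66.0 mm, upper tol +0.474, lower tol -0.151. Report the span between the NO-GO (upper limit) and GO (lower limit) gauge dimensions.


GO = nominal - lower_tol (smallest hole = maximum material condition)
GO = 66.0 - 0.151 = 65.849
NO-GO = nominal + upper_tol (largest hole = least material condition)
NO-GO = 66.0 + 0.474 = 66.474
spread = NO-GO - GO = 66.474 - 65.849 = 0.6250

0.6250


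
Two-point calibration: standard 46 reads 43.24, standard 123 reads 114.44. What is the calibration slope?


slope = (y2 - y1) / (x2 - x1)
= (114.44 - 43.24) / (123 - 46)
= 71.2000 / 77
= 0.9247

0.9247


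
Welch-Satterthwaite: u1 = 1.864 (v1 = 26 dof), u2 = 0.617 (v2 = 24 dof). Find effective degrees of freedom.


uc = sqrt(u1^2 + u2^2) = sqrt(1.864^2 + 0.617^2) = 1.9634625
v_eff = uc^4 / (u1^4/v1 + u2^4/v2)
= 1.9634625^4 / (1.864^4/26 + 0.617^4/24)
= 14.862451 / 0.47035091
v_eff = 31.5986

31.5986


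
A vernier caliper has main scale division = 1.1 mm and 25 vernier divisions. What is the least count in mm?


LC = MSD / n_div
= 1.1 / 25
= 0.0440

0.0440


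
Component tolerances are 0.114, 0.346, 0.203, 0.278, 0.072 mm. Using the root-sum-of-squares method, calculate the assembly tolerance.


RSS = sqrt(0.114^2 + 0.346^2 + 0.203^2 + 0.278^2 + 0.072^2)
= sqrt(0.256389)
= 0.5063

0.5063


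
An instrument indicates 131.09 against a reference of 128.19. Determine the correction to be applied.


Correction = standard - reading
= 128.19 - 131.09
= -2.9000

-2.9000


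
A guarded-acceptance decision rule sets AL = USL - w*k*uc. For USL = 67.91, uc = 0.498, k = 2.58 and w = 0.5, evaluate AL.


U = k * uc = 2.58 * 0.498 = 1.28484
guard band g = w * U = 0.5 * 1.28484 = 0.64242
AL = USL - g = 67.91 - 0.64242
AL = 67.2676

67.2676


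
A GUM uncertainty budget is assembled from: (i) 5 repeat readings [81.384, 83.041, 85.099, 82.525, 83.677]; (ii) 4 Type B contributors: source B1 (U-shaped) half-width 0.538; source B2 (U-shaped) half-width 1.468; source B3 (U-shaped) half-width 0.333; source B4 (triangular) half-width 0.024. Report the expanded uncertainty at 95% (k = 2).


mean = (81.384 + 83.041 + 85.099 + 82.525 + 83.677) / 5 = 83.1452
s = sqrt(sum((x - mean)^2)/(n-1)) = 1.378176
u_A = s / sqrt(n) = 1.378176 / sqrt(5) = 0.61633904
u_B1 = 0.538 / sqrt(2) = 0.38042345
u_B2 = 1.468 / sqrt(2) = 1.0380328
u_B3 = 0.333 / sqrt(2) = 0.23546656
u_B4 = 0.024 / sqrt(6) = 0.009797959
uc = sqrt(0.61633904^2 + 0.38042345^2 + 1.0380328^2 + 0.23546656^2 + 0.009797959^2) = 1.287497
U = k * uc = 2 * 1.287497
U = 2.5750

2.5750


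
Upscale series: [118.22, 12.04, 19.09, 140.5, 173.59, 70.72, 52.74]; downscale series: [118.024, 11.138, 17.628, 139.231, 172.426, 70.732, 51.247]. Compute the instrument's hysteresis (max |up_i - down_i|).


|118.22 - 118.024| = 0.1960
|12.04 - 11.138| = 0.9020
|19.09 - 17.628| = 1.4620
|140.5 - 139.231| = 1.2690
|173.59 - 172.426| = 1.1640
|70.72 - 70.732| = 0.0120
|52.74 - 51.247| = 1.4930
hysteresis = max(diffs) = 1.4930

1.4930


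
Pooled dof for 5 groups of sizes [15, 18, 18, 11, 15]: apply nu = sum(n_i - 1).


nu = sum_i (n_i - 1)
nu = ((15 - 1) + (18 - 1) + (18 - 1) + (11 - 1) + (15 - 1))
nu = 14 + 17 + 17 + 10 + 14
nu = 72

72


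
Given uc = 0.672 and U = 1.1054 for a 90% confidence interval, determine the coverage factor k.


k = U / uc
k = 1.1054 / 0.672
k = 1.645

1.645


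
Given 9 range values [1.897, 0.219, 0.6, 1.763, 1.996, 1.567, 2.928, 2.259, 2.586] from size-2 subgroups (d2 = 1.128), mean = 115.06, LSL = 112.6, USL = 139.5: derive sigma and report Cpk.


R_bar = (1.897 + 0.219 + 0.6 + 1.763 + 1.996 + 1.567 + 2.928 + 2.259 + 2.586) / 9 = 1.7572222
sigma = R_bar / d2 = 1.7572222 / 1.128 = 1.5578211
Cp = (USL - LSL)/(6*sigma) = (139.5 - 112.6)/(6*1.5578211) = 2.8780
Cpu = (139.5 - 115.06)/(3*1.5578211) = 5.2295
Cpl = (115.06 - 112.6)/(3*1.5578211) = 0.5264
Cpk = min(Cpu, Cpl) = 0.5264

0.5264


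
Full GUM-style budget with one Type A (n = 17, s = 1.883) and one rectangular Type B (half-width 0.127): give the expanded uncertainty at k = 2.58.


u_A = s / sqrt(n) = 1.883 / sqrt(17) = 0.45669458
u_B = half_width / sqrt(3) = 0.127 / sqrt(3) = 0.073323484
uc = sqrt(u_A^2 + u_B^2) = sqrt(0.45669458^2 + 0.073323484^2) = 0.46254327
U = k * uc = 2.58 * 0.46254327
U = 1.1934

1.1934


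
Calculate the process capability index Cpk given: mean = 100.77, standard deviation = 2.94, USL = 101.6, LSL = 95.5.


Cpu = (USL - mean) / (3*sigma) = (101.6 - 100.77) / (3*2.94) = 0.0941
Cpl = (mean - LSL) / (3*sigma) = (100.77 - 95.5) / (3*2.94) = 0.5975
Cpk = min(Cpu, Cpl) = 0.0941

0.0941


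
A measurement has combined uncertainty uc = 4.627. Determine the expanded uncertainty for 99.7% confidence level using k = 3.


U = k * uc
U = 3 * 4.627
U = 13.8810

13.8810


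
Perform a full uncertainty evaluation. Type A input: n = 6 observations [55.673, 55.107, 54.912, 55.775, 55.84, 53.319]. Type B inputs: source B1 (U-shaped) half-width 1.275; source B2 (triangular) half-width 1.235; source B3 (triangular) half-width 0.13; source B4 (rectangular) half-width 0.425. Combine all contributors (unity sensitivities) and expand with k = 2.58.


mean = (55.673 + 55.107 + 54.912 + 55.775 + 55.84 + 53.319) / 6 = 55.10433333
s = sqrt(sum((x - mean)^2)/(n-1)) = 0.95276391
u_A = s / sqrt(n) = 0.95276391 / sqrt(6) = 0.38896424
u_B1 = 1.275 / sqrt(2) = 0.90156115
u_B2 = 1.235 / sqrt(6) = 0.50418664
u_B3 = 0.13 / sqrt(6) = 0.053072278
u_B4 = 0.425 / sqrt(3) = 0.24537386
uc = sqrt(0.38896424^2 + 0.90156115^2 + 0.50418664^2 + 0.053072278^2 + 0.24537386^2) = 1.1319606
U = k * uc = 2.58 * 1.1319606
U = 2.9205

2.9205


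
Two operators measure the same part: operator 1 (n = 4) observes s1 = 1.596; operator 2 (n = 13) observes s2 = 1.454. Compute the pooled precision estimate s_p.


s_p = sqrt(((n1-1)*s1^2 + (n2-1)*s2^2) / (n1+n2-2))
numerator = (4-1)*1.596^2 + (13-1)*1.454^2 = 7.641648 + 25.369392 = 33.01104
denominator = 4 + 13 - 2 = 15
s_p^2 = 33.01104 / 15 = 2.200736
s_p = sqrt(2.200736) = 1.4835

1.4835


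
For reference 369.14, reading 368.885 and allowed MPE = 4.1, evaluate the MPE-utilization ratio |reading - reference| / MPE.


e = indication - reference = 368.885 - 369.14 = -0.2550
|e| = 0.2550
ratio = |e| / MPE = 0.2550 / 4.1
ratio = 0.0622

0.0622


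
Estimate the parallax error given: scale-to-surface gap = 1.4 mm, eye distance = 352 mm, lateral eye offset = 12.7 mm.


error = h * offset / d
= 1.4 * 12.7 / 352
= 0.0505

0.0505


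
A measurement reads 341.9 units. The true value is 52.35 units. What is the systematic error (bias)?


Systematic error = measured - true
= 341.9 - 52.35
= 289.5500

289.5500


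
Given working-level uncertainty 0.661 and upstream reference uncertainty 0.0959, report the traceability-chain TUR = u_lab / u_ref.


TUR = u_lab / u_ref
= 0.661 / 0.0959
= 6.8926

6.8926


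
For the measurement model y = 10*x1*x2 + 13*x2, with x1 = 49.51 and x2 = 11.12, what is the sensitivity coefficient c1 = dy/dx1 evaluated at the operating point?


y = 10*x1*x2 + 13*x2
dy/dx1 = 10*x2
Evaluate at x2 = 11.12: c1 = 10 * 11.12
c1 = 111.2000

111.2000


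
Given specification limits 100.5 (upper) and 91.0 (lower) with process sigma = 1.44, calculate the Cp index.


Cp = (USL - LSL) / (6 * sigma)
= (100.5 - 91.0) / (6 * 1.44)
= 9.5000 / 8.6400
= 1.0995

1.0995


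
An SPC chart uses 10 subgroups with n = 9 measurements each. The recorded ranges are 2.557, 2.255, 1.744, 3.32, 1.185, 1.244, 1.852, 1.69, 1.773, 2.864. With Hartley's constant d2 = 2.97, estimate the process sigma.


R_bar = (2.557 + 2.255 + 1.744 + 3.32 + 1.185 + 1.244 + 1.852 + 1.69 + 1.773 + 2.864) / 10
R_bar = 20.484 / 10 = 2.0484
sigma_hat = R_bar / d2 = 2.0484 / 2.97 = 0.6897

0.6897


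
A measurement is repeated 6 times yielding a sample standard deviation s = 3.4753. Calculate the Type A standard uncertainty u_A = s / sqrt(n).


u_A = s / sqrt(n)
u_A = 3.4753 / sqrt(6)
u_A = 3.4753 / 2.4494897
u_A = 1.4188

1.4188


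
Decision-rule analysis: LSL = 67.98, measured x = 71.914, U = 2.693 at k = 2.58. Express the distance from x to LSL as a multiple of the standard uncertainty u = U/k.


u = U / k = 2.693 / 2.58 = 1.0437984
margin = |LSL - x| = |67.98 - 71.914| = 3.934
z = margin / u = 3.934 / 1.0437984
z = 3.7689

3.7689


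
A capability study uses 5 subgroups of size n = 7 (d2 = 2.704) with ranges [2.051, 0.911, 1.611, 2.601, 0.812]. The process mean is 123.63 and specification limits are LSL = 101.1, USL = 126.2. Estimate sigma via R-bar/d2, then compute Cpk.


R_bar = (2.051 + 0.911 + 1.611 + 2.601 + 0.812) / 5 = 1.5972
sigma = R_bar / d2 = 1.5972 / 2.704 = 0.59068047
Cp = (USL - LSL)/(6*sigma) = (126.2 - 101.1)/(6*0.59068047) = 7.0822
Cpu = (126.2 - 123.63)/(3*0.59068047) = 1.4503
Cpl = (123.63 - 101.1)/(3*0.59068047) = 12.7141
Cpk = min(Cpu, Cpl) = 1.4503

1.4503


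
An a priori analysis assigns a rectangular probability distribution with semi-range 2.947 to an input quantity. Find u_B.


u_B = half_width / sqrt(3)
u_B = 2.947 / 1.7320508
u_B = 1.7015

1.7015


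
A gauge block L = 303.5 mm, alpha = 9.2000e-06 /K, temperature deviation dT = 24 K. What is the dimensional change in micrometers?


dL = L * alpha * dT
= 303.5 * 9.2000e-06 * 24
= 0.0670128 mm
dL_um = 0.0670128 * 1000 = 67.0128 um

67.0128


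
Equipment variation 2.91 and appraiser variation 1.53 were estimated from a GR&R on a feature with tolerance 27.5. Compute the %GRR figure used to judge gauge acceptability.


GRR = sqrt(EV^2 + AV^2) = sqrt(2.91^2 + 1.53^2) = 3.2877044
%GRR = GRR / tol * 100 = 3.2877044 / 27.5 * 100
%GRR = 11.9553

11.9553


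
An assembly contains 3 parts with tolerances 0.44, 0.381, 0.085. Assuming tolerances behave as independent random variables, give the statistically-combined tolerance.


RSS = sqrt(0.44^2 + 0.381^2 + 0.085^2)
= sqrt(0.345986)
= 0.5882

0.5882


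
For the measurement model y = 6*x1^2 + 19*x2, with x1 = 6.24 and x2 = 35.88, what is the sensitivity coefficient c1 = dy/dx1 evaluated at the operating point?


y = 6*x1^2 + 19*x2
dy/dx1 = 2*6*x1
Evaluate at x1 = 6.24: c1 = 12 * 6.24
c1 = 74.8800

74.8800


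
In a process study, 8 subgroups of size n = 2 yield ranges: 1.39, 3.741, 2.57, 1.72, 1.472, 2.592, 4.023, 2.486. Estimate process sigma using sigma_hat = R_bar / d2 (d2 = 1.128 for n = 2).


R_bar = (1.39 + 3.741 + 2.57 + 1.72 + 1.472 + 2.592 + 4.023 + 2.486) / 8
R_bar = 19.994 / 8 = 2.49925
sigma_hat = R_bar / d2 = 2.49925 / 1.128 = 2.2156

2.2156


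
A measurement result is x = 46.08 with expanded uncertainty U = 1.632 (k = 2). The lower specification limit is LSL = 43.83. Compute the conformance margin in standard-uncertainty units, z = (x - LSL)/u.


u = U / k = 1.632 / 2 = 0.816
margin = |LSL - x| = |43.83 - 46.08| = 2.25
z = margin / u = 2.25 / 0.816
z = 2.7574

2.7574


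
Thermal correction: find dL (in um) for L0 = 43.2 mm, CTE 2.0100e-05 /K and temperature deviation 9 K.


dL = L * alpha * dT
= 43.2 * 2.0100e-05 * 9
= 0.0078149 mm
dL_um = 0.0078149 * 1000 = 7.8149 um

7.8149


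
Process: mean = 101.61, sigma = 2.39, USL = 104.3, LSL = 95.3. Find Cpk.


Cpu = (USL - mean) / (3*sigma) = (104.3 - 101.61) / (3*2.39) = 0.3752
Cpl = (mean - LSL) / (3*sigma) = (101.61 - 95.3) / (3*2.39) = 0.8801
Cpk = min(Cpu, Cpl) = 0.3752

0.3752


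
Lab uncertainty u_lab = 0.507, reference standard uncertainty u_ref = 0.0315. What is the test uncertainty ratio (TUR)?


TUR = u_lab / u_ref
= 0.507 / 0.0315
= 16.0952

16.0952


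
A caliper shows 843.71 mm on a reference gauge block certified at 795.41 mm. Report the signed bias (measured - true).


Systematic error = measured - true
= 843.71 - 795.41
= 48.3000

48.3000


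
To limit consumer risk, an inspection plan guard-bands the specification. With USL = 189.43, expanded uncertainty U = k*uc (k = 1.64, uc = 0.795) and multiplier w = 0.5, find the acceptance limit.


U = k * uc = 1.64 * 0.795 = 1.3038
guard band g = w * U = 0.5 * 1.3038 = 0.6519
AL = USL - g = 189.43 - 0.6519
AL = 188.7781

188.7781


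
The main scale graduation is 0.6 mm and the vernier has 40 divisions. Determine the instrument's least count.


LC = MSD / n_div
= 0.6 / 40
= 0.0150

0.0150


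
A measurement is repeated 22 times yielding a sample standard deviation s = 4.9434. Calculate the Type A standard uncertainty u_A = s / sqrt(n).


u_A = s / sqrt(n)
u_A = 4.9434 / sqrt(22)
u_A = 4.9434 / 4.6904158
u_A = 1.0539

1.0539


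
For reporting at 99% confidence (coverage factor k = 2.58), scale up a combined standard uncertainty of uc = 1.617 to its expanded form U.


U = k * uc
U = 2.58 * 1.617
U = 4.1719

4.1719


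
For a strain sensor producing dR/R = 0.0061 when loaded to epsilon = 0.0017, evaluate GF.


GF = (dR/R) / epsilon
= 0.0061 / 0.0017
= 3.5882

3.5882


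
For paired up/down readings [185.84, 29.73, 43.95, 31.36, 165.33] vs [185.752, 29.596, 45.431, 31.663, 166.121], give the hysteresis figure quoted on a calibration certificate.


|185.84 - 185.752| = 0.0880
|29.73 - 29.596| = 0.1340
|43.95 - 45.431| = 1.4810
|31.36 - 31.663| = 0.3030
|165.33 - 166.121| = 0.7910
hysteresis = max(diffs) = 1.4810

1.4810


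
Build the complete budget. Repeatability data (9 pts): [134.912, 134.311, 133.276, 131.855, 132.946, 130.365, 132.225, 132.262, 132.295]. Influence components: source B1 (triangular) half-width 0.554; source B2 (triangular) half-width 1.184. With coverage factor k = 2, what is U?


mean = (134.912 + 134.311 + 133.276 + 131.855 + 132.946 + 130.365 + 132.225 + 132.262 + 132.295) / 9 = 132.7163333
s = sqrt(sum((x - mean)^2)/(n-1)) = 1.3521233
u_A = s / sqrt(n) = 1.3521233 / sqrt(9) = 0.45070777
u_B1 = 0.554 / sqrt(6) = 0.22616955
u_B2 = 1.184 / sqrt(6) = 0.48336598
uc = sqrt(0.45070777^2 + 0.22616955^2 + 0.48336598^2) = 0.69852189
U = k * uc = 2 * 0.69852189
U = 1.3970

1.3970


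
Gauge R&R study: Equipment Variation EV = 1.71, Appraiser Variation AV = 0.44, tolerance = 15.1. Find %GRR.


GRR = sqrt(EV^2 + AV^2) = sqrt(1.71^2 + 0.44^2) = 1.765701
%GRR = GRR / tol * 100 = 1.765701 / 15.1 * 100
%GRR = 11.6934

11.6934


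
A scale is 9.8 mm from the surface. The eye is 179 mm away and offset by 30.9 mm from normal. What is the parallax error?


error = h * offset / d
= 9.8 * 30.9 / 179
= 1.6917

1.6917


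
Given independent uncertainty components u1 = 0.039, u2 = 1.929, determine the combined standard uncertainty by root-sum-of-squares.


uc = sqrt(0.039^2 + 1.929^2)
uc = sqrt(3.722562)
uc = 1.9294

1.9294


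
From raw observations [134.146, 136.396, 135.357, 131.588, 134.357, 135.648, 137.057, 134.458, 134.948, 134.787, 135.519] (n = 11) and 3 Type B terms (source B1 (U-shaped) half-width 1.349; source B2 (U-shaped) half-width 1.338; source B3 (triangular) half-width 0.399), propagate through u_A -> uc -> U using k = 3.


mean = (134.146 + 136.396 + 135.357 + 131.588 + 134.357 + 135.648 + 137.057 + 134.458 + 134.948 + 134.787 + 135.519) / 11 = 134.9328182
s = sqrt(sum((x - mean)^2)/(n-1)) = 1.416809
u_A = s / sqrt(n) = 1.416809 / sqrt(11) = 0.42718399
u_B1 = 1.349 / sqrt(2) = 0.95388705
u_B2 = 1.338 / sqrt(2) = 0.94610887
u_B3 = 0.399 / sqrt(6) = 0.16289107
uc = sqrt(0.42718399^2 + 0.95388705^2 + 0.94610887^2 + 0.16289107^2) = 1.4191695
U = k * uc = 3 * 1.4191695
U = 4.2575

4.2575


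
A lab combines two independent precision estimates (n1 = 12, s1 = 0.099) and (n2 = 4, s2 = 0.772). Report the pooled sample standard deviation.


s_p = sqrt(((n1-1)*s1^2 + (n2-1)*s2^2) / (n1+n2-2))
numerator = (12-1)*0.099^2 + (4-1)*0.772^2 = 0.107811 + 1.787952 = 1.895763
denominator = 12 + 4 - 2 = 14
s_p^2 = 1.895763 / 14 = 0.13541164
s_p = sqrt(0.13541164) = 0.3680

0.3680


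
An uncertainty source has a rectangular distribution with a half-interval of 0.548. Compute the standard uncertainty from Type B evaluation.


u_B = half_width / sqrt(3)
u_B = 0.548 / 1.7320508
u_B = 0.3164

0.3164


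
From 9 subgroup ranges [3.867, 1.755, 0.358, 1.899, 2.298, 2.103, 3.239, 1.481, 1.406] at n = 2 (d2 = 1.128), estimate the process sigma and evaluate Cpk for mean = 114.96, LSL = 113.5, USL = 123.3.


R_bar = (3.867 + 1.755 + 0.358 + 1.899 + 2.298 + 2.103 + 3.239 + 1.481 + 1.406) / 9 = 2.0451111
sigma = R_bar / d2 = 2.0451111 / 1.128 = 1.8130418
Cp = (USL - LSL)/(6*sigma) = (123.3 - 113.5)/(6*1.8130418) = 0.9009
Cpu = (123.3 - 114.96)/(3*1.8130418) = 1.5333
Cpl = (114.96 - 113.5)/(3*1.8130418) = 0.2684
Cpk = min(Cpu, Cpl) = 0.2684

0.2684


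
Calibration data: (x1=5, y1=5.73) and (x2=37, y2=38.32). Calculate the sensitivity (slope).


slope = (y2 - y1) / (x2 - x1)
= (38.32 - 5.73) / (37 - 5)
= 32.5900 / 32
= 1.0184

1.0184


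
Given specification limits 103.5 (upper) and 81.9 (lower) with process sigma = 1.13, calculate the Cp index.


Cp = (USL - LSL) / (6 * sigma)
= (103.5 - 81.9) / (6 * 1.13)
= 21.6000 / 6.7800
= 3.1858

3.1858


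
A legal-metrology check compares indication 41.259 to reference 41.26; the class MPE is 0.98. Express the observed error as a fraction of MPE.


e = indication - reference = 41.259 - 41.26 = -0.0010
|e| = 0.0010
ratio = |e| / MPE = 0.0010 / 0.98
ratio = 0.0010

0.0010


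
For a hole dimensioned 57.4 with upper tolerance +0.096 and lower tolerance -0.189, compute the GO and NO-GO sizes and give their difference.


GO = nominal - lower_tol (smallest hole = maximum material condition)
GO = 57.4 - 0.189 = 57.211
NO-GO = nominal + upper_tol (largest hole = least material condition)
NO-GO = 57.4 + 0.096 = 57.496
spread = NO-GO - GO = 57.496 - 57.211 = 0.2850

0.2850


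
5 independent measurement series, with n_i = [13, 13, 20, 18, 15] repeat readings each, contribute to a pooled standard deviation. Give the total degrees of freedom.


nu = sum_i (n_i - 1)
nu = ((13 - 1) + (13 - 1) + (20 - 1) + (18 - 1) + (15 - 1))
nu = 12 + 12 + 19 + 17 + 14
nu = 74

74


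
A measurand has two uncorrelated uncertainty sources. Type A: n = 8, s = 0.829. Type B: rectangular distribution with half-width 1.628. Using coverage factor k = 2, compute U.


u_A = s / sqrt(n) = 0.829 / sqrt(8) = 0.29309576
u_B = half_width / sqrt(3) = 1.628 / sqrt(3) = 0.93992624
uc = sqrt(u_A^2 + u_B^2) = sqrt(0.29309576^2 + 0.93992624^2) = 0.9845641
U = k * uc = 2 * 0.9845641
U = 1.9691

1.9691


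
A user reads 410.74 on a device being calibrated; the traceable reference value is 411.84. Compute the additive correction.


Correction = standard - reading
= 411.84 - 410.74
= 1.1000

1.1000


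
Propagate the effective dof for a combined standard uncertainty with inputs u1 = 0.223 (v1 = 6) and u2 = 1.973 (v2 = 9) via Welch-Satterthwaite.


uc = sqrt(u1^2 + u2^2) = sqrt(0.223^2 + 1.973^2) = 1.9855624
v_eff = uc^4 / (u1^4/v1 + u2^4/v2)
= 1.9855624^4 / (0.223^4/6 + 1.973^4/9)
= 15.542975 / 1.6841165
v_eff = 9.2292

9.2292


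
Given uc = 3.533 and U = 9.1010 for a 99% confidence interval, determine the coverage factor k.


k = U / uc
k = 9.1010 / 3.533
k = 2.576

2.576


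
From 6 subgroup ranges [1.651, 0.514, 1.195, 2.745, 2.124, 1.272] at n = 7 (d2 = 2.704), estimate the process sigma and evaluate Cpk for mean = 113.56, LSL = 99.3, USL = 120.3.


R_bar = (1.651 + 0.514 + 1.195 + 2.745 + 2.124 + 1.272) / 6 = 1.5835
sigma = R_bar / d2 = 1.5835 / 2.704 = 0.58561391
Cp = (USL - LSL)/(6*sigma) = (120.3 - 99.3)/(6*0.58561391) = 5.9766
Cpu = (120.3 - 113.56)/(3*0.58561391) = 3.8364
Cpl = (113.56 - 99.3)/(3*0.58561391) = 8.1168
Cpk = min(Cpu, Cpl) = 3.8364

3.8364


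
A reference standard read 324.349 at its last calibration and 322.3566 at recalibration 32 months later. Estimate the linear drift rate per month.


rate = (v2 - v1) / months
= (322.3566 - 324.349) / 32
= -1.9924 / 32
= -0.0623

-0.0623
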